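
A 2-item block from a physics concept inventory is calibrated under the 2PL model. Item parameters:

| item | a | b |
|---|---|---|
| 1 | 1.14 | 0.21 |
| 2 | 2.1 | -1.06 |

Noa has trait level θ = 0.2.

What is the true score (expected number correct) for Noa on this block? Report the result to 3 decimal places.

1.431

P(θ) = 1 / (1 + exp(−a(θ − b)))
P_1 = 1/(1+e^{0.0114}) = 0.4972
P_2 = 1/(1+e^{-2.6460}) = 0.9338
E[score] = 0.4972 + 0.9338 = 1.4309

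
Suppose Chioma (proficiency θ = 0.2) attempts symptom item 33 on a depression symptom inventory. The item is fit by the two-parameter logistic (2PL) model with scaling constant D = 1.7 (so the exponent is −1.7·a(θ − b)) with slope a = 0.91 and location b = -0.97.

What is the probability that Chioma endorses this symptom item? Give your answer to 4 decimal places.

P(θ) = 1 / (1 + exp(−D·a(θ − b)))
Exponent: 1.7 × 0.91 × (0.2 − (-0.97)) = 1.8100
1/(1 + e^{-1.8100}) = 0.8594
P = 0.8594

0.8594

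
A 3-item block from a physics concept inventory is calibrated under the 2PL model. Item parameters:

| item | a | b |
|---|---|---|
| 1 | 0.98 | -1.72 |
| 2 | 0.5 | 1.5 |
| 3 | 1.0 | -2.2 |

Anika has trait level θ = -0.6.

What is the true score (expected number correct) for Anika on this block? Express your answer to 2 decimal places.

1.84

P(θ) = 1 / (1 + exp(−a(θ − b)))
P_1 = 1/(1+e^{-1.0976}) = 0.7498
P_2 = 1/(1+e^{1.0500}) = 0.2592
P_3 = 1/(1+e^{-1.6000}) = 0.8320
E[score] = 0.7498 + 0.2592 + 0.8320 = 1.8411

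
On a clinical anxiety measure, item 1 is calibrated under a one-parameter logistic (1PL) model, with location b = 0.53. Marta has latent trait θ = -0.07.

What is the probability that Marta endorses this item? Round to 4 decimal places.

P(θ) = 1 / (1 + exp(−(θ − b)))
Exponent: (-0.07 − 0.53) = -0.6000
1/(1 + e^{0.6000}) = 0.3543
P = 0.3543

0.3543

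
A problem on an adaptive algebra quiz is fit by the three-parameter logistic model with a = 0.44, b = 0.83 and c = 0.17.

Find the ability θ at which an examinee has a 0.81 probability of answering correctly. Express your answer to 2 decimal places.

P(θ) = c + (1 − c) · 1 / (1 + exp(−a(θ − b)))
Remove guessing floor: (0.81 − 0.17)/(1 − 0.17) = 0.7711
logit = ln(0.7711/0.2289) = 1.2144
θ = b + logit/(a) = 0.83 + 1.2144/0.4400 = 3.5901

3.59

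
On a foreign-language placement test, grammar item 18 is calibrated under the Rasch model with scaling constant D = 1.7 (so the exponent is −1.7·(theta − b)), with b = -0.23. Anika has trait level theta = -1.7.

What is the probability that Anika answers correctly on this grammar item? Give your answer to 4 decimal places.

P(theta) = 1 / (1 + exp(−D·(theta − b)))
Exponent: 1.7 × (-1.7 − (-0.23)) = -2.4990
1/(1 + e^{2.4990}) = 0.0759
P = 0.0759

0.0759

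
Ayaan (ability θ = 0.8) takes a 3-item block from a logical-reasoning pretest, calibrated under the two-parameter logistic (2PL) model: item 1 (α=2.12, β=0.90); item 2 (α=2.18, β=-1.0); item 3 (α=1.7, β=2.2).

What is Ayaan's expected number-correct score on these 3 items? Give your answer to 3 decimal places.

P(θ) = 1 / (1 + exp(−α(θ − β)))
P_1 = 1/(1+e^{0.2120}) = 0.4472
P_2 = 1/(1+e^{-3.9240}) = 0.9806
P_3 = 1/(1+e^{2.3800}) = 0.0847
E[score] = 0.4472 + 0.9806 + 0.0847 = 1.5125

1.513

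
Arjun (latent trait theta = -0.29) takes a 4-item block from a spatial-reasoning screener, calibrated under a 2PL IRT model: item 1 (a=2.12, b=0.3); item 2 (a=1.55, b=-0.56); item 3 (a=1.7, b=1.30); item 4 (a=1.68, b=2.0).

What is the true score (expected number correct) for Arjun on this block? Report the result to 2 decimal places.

P(theta) = 1 / (1 + exp(−a(theta − b)))
P_1 = 1/(1+e^{1.2508}) = 0.2226
P_2 = 1/(1+e^{-0.4185}) = 0.6031
P_3 = 1/(1+e^{2.7030}) = 0.0628
P_4 = 1/(1+e^{3.8472}) = 0.0209
E[score] = 0.2226 + 0.6031 + 0.0628 + 0.0209 = 0.9094

0.91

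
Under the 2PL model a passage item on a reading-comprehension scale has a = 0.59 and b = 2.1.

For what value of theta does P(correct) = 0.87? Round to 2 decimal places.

P(theta) = 1 / (1 + exp(−a(theta − b)))
logit = ln(0.8700/0.1300) = 1.9010
theta = b + logit/(a) = 2.1 + 1.9010/0.5900 = 5.3220

5.32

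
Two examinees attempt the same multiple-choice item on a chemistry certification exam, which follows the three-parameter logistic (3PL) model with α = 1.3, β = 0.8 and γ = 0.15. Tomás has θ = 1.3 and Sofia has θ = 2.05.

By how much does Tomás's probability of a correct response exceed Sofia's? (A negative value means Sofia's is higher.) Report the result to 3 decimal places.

-0.152

P(θ) = γ + (1 − γ) · 1 / (1 + exp(−α(θ − β)))
P(Tomás) = 0.7085  [exponent 0.6500]
P(Sofia) = 0.8602  [exponent 1.6250]
Difference = 0.7085 − 0.8602 = -0.1517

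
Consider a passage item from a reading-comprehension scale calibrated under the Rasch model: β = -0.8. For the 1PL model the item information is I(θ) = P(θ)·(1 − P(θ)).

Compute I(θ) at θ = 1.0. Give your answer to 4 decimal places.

0.1217

P = 1/(1+e^{-1.8000}) = 0.8581
P(1−P) = 0.8581 × 0.1419 = 0.1217
I = P(1−P) = 0.12173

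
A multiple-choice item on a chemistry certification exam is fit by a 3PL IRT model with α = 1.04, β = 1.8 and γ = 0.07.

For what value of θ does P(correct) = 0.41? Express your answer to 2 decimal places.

1.27

P(θ) = γ + (1 − γ) · 1 / (1 + exp(−α(θ − β)))
Remove guessing floor: (0.41 − 0.07)/(1 − 0.07) = 0.3656
logit = ln(0.3656/0.6344) = -0.5512
θ = β + logit/(α) = 1.8 + (-0.5512)/1.0400 = 1.2700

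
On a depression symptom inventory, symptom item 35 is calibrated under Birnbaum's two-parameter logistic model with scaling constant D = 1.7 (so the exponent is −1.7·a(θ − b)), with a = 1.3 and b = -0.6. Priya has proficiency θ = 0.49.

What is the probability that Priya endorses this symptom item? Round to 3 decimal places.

0.918

P(θ) = 1 / (1 + exp(−D·a(θ − b)))
Exponent: 1.7 × 1.3 × (0.49 − (-0.6)) = 2.4089
1/(1 + e^{-2.4089}) = 0.9175
P = 0.9175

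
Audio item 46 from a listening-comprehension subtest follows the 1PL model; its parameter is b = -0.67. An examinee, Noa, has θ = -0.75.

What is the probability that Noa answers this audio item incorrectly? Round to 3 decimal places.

0.520

P(θ) = 1 / (1 + exp(−(θ − b)))
Exponent: (-0.75 − (-0.67)) = -0.0800
1/(1 + e^{0.0800}) = 0.4800
P = 0.4800
P(incorrect) = 1 − 0.4800 = 0.5200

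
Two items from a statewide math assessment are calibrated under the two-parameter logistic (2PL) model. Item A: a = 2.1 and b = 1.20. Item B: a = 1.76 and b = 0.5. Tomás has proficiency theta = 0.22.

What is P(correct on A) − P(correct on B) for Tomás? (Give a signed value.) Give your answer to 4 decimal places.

-0.2660

P(theta) = 1 / (1 + exp(−a(theta − b)))
P_A = 0.1132
P_B = 0.3792
P_A − P_B = -0.2660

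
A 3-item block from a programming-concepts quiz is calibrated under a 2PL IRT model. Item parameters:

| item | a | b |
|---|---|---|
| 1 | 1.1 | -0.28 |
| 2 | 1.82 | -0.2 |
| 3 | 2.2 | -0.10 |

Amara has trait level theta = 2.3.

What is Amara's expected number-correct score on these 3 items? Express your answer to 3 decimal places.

2.929

P(theta) = 1 / (1 + exp(−a(theta − b)))
P_1 = 1/(1+e^{-2.8380}) = 0.9447
P_2 = 1/(1+e^{-4.5500}) = 0.9895
P_3 = 1/(1+e^{-5.2800}) = 0.9949
E[score] = 0.9447 + 0.9895 + 0.9949 = 2.9292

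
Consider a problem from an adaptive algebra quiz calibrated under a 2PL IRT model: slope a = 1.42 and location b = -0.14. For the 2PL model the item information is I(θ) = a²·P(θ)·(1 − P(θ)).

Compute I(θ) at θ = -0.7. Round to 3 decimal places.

P = 1/(1+e^{0.7952}) = 0.3111
P(1−P) = 0.3111 × 0.6889 = 0.2143
I = a² × P(1−P) = 1.42² × 0.2143 = 0.43211

0.432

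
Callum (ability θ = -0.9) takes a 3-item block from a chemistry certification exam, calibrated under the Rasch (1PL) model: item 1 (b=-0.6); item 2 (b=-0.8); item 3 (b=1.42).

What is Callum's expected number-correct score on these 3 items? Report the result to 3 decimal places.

0.990

P(θ) = 1 / (1 + exp(−(θ − b)))
P_1 = 1/(1+e^{0.3000}) = 0.4256
P_2 = 1/(1+e^{0.1000}) = 0.4750
P_3 = 1/(1+e^{2.3200}) = 0.0895
E[score] = 0.4256 + 0.4750 + 0.0895 = 0.9901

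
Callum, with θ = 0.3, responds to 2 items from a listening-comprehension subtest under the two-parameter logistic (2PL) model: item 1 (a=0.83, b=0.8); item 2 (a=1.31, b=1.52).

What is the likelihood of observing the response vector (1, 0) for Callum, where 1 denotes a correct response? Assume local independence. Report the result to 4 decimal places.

P(θ) = 1 / (1 + exp(−a(θ − b)))
P_1 = 1/(1+e^{0.4150}) = 0.3977
P_2 = 1/(1+e^{1.5982}) = 0.1682
L = P_1 × (1−P_2) = 0.3977 × 0.8318 = 0.33081

0.3308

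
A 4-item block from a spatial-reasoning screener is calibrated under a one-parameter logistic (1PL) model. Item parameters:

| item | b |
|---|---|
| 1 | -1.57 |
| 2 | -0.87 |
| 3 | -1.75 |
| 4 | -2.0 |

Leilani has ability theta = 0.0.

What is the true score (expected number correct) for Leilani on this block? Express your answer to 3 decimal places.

3.265

P(theta) = 1 / (1 + exp(−(theta − b)))
P_1 = 1/(1+e^{-1.5700}) = 0.8278
P_2 = 1/(1+e^{-0.8700}) = 0.7047
P_3 = 1/(1+e^{-1.7500}) = 0.8520
P_4 = 1/(1+e^{-2.0000}) = 0.8808
E[score] = 0.8278 + 0.7047 + 0.8520 + 0.8808 = 3.2653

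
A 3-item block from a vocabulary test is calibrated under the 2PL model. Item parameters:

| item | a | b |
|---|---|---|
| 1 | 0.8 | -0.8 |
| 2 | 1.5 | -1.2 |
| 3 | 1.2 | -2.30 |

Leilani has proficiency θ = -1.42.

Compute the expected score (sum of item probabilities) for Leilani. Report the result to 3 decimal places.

1.539

P(θ) = 1 / (1 + exp(−a(θ − b)))
P_1 = 1/(1+e^{0.4960}) = 0.3785
P_2 = 1/(1+e^{0.3300}) = 0.4182
P_3 = 1/(1+e^{-1.0560}) = 0.7419
E[score] = 0.3785 + 0.4182 + 0.7419 = 1.5386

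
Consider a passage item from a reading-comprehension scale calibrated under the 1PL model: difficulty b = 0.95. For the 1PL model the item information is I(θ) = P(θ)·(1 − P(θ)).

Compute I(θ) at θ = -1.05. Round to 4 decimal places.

P = 1/(1+e^{2.0000}) = 0.1192
P(1−P) = 0.1192 × 0.8808 = 0.1050
I = P(1−P) = 0.10499

0.1050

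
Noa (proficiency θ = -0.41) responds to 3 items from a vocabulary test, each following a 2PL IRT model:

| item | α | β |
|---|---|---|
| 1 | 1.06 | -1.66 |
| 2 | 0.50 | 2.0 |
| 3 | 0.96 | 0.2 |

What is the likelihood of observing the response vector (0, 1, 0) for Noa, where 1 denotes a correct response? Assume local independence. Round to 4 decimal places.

0.0311

P(θ) = 1 / (1 + exp(−α(θ − β)))
P_1 = 1/(1+e^{-1.3250}) = 0.7900
P_2 = 1/(1+e^{1.2050}) = 0.2306
P_3 = 1/(1+e^{0.5856}) = 0.3576
L = (1−P_1) × P_2 × (1−P_3) = 0.2100 × 0.2306 × 0.6424 = 0.03110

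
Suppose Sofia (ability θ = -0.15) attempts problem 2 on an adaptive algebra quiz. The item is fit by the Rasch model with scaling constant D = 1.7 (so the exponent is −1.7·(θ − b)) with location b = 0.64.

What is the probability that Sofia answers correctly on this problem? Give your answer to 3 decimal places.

P(θ) = 1 / (1 + exp(−D·(θ − b)))
Exponent: 1.7 × (-0.15 − 0.64) = -1.3430
1/(1 + e^{1.3430}) = 0.2070
P = 0.2070

0.207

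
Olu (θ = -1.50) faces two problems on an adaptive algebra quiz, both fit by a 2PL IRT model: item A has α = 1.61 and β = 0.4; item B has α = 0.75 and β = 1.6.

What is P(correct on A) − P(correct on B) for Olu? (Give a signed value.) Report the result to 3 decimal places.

P(θ) = 1 / (1 + exp(−α(θ − β)))
P_A = 0.0448
P_B = 0.0891
P_A − P_B = -0.0442

-0.044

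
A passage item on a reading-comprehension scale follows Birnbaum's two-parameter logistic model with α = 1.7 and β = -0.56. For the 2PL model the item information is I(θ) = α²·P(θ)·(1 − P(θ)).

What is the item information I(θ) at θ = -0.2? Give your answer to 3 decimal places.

0.659

P = 1/(1+e^{-0.6120}) = 0.6484
P(1−P) = 0.6484 × 0.3516 = 0.2280
I = α² × P(1−P) = 1.7² × 0.2280 = 0.65886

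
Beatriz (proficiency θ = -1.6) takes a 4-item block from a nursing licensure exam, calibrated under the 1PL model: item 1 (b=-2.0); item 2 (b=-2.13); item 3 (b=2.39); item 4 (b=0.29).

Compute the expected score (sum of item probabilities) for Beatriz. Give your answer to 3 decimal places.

1.378

P(θ) = 1 / (1 + exp(−(θ − b)))
P_1 = 1/(1+e^{-0.4000}) = 0.5987
P_2 = 1/(1+e^{-0.5300}) = 0.6295
P_3 = 1/(1+e^{3.9900}) = 0.0182
P_4 = 1/(1+e^{1.8900}) = 0.1312
E[score] = 0.5987 + 0.6295 + 0.0182 + 0.1312 = 1.3776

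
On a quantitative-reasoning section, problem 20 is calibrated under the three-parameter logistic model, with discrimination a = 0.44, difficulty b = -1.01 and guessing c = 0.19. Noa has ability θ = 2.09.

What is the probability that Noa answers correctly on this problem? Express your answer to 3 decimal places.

0.835

P(θ) = c + (1 − c) · 1 / (1 + exp(−a(θ − b)))
Exponent: 0.44 × (2.09 − (-1.01)) = 1.3640
1/(1 + e^{-1.3640}) = 0.7964
P = 0.19 + 0.81 × 0.7964 = 0.8351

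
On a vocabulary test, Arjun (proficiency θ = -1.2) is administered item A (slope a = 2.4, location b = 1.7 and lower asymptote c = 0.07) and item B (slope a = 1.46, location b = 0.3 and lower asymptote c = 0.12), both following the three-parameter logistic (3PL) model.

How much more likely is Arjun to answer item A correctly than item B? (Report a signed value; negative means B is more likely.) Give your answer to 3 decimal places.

P(θ) = c + (1 − c) · 1 / (1 + exp(−a(θ − b)))
P_A = 0.0709
P_B = 0.2086
P_A − P_B = -0.1377

-0.138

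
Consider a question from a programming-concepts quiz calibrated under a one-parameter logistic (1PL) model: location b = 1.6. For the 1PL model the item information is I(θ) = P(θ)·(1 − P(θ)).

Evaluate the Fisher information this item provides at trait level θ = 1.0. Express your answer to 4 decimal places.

0.2288

P = 1/(1+e^{0.6000}) = 0.3543
P(1−P) = 0.3543 × 0.6457 = 0.2288
I = P(1−P) = 0.22878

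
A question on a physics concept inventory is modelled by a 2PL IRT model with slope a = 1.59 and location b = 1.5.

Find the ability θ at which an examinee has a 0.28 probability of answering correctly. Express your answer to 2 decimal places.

0.91

P(θ) = 1 / (1 + exp(−a(θ − b)))
logit = ln(0.2800/0.7200) = -0.9445
θ = b + logit/(a) = 1.5 + (-0.9445)/1.5900 = 0.9060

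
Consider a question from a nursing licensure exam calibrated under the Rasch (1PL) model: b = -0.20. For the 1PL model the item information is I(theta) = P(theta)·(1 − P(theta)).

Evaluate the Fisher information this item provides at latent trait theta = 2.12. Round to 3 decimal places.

P = 1/(1+e^{-2.3200}) = 0.9105
P(1−P) = 0.9105 × 0.0895 = 0.0815
I = P(1−P) = 0.08147

0.081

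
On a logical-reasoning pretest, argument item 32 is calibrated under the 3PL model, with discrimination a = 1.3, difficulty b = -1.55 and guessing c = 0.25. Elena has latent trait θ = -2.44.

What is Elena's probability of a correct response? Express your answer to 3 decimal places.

0.429

P(θ) = c + (1 − c) · 1 / (1 + exp(−a(θ − b)))
Exponent: 1.3 × (-2.44 − (-1.55)) = -1.1570
1/(1 + e^{1.1570}) = 0.2392
P = 0.25 + 0.75 × 0.2392 = 0.4294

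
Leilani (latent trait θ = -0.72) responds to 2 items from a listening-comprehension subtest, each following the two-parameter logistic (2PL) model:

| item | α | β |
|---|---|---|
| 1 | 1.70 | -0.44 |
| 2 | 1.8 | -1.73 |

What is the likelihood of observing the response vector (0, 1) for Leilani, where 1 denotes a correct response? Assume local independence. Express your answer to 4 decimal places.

P(θ) = 1 / (1 + exp(−α(θ − β)))
P_1 = 1/(1+e^{0.4760}) = 0.3832
P_2 = 1/(1+e^{-1.8180}) = 0.8603
L = (1−P_1) × P_2 = 0.6168 × 0.8603 = 0.53065

0.5307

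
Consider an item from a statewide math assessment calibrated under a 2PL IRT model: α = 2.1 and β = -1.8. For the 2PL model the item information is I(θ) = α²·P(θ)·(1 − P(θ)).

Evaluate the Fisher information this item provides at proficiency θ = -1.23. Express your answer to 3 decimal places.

0.786

P = 1/(1+e^{-1.1970}) = 0.7680
P(1−P) = 0.7680 × 0.2320 = 0.1782
I = α² × P(1−P) = 2.1² × 0.1782 = 0.78578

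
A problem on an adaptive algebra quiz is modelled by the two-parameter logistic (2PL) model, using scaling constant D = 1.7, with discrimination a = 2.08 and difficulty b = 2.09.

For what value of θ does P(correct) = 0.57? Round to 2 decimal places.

P(θ) = 1 / (1 + exp(−D·a(θ − b)))
logit = ln(0.5700/0.4300) = 0.2819
θ = b + logit/(1.7·a) = 2.09 + 0.2819/3.5360 = 2.1697

2.17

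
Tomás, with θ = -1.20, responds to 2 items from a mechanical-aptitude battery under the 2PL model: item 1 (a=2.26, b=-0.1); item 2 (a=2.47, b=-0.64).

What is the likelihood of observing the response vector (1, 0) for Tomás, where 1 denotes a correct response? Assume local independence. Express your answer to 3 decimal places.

0.061

P(θ) = 1 / (1 + exp(−a(θ − b)))
P_1 = 1/(1+e^{2.4860}) = 0.0768
P_2 = 1/(1+e^{1.3832}) = 0.2005
L = P_1 × (1−P_2) = 0.0768 × 0.7995 = 0.06144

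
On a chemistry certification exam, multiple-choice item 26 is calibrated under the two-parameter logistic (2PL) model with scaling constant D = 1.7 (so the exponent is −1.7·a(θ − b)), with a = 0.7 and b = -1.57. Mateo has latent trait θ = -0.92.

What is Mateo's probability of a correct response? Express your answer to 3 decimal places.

0.684

P(θ) = 1 / (1 + exp(−D·a(θ − b)))
Exponent: 1.7 × 0.7 × (-0.92 − (-1.57)) = 0.7735
1/(1 + e^{-0.7735}) = 0.6843
P = 0.6843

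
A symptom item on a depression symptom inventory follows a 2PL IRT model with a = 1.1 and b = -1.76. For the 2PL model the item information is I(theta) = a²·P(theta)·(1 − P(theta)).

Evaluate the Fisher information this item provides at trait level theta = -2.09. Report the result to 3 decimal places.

P = 1/(1+e^{0.3630}) = 0.4102
P(1−P) = 0.4102 × 0.5898 = 0.2419
I = a² × P(1−P) = 1.1² × 0.2419 = 0.29275

0.293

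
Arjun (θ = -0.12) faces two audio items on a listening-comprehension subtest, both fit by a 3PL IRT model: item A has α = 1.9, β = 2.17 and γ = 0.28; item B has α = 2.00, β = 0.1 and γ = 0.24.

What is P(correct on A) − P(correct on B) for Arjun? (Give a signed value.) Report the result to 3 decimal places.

-0.249

P(θ) = γ + (1 − γ) · 1 / (1 + exp(−α(θ − β)))
P_A = 0.2892
P_B = 0.5377
P_A − P_B = -0.2486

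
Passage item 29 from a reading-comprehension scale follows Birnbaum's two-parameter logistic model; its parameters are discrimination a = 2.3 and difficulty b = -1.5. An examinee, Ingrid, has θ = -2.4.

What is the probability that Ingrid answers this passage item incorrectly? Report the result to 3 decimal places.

0.888

P(θ) = 1 / (1 + exp(−a(θ − b)))
Exponent: 2.3 × (-2.4 − (-1.5)) = -2.0700
1/(1 + e^{2.0700}) = 0.1120
P(incorrect) = 1 − 0.1120 = 0.8880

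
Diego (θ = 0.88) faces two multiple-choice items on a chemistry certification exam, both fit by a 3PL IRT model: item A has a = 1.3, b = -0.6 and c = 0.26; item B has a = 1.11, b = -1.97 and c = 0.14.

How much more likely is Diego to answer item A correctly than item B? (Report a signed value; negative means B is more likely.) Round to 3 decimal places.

P(θ) = c + (1 − c) · 1 / (1 + exp(−a(θ − b)))
P_A = 0.9057
P_B = 0.9651
P_A − P_B = -0.0594

-0.059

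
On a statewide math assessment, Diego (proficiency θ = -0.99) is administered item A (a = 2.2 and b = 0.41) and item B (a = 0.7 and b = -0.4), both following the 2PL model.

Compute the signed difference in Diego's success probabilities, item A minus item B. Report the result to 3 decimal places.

P(θ) = 1 / (1 + exp(−a(θ − b)))
P_A = 0.0439
P_B = 0.3982
P_A − P_B = -0.3543

-0.354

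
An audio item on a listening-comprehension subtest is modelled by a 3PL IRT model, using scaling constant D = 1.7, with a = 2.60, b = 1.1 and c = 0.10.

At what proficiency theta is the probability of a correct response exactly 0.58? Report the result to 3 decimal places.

1.130

P(theta) = c + (1 − c) · 1 / (1 + exp(−D·a(theta − b)))
Remove guessing floor: (0.58 − 0.10)/(1 − 0.10) = 0.5333
logit = ln(0.5333/0.4667) = 0.1335
theta = b + logit/(1.7·a) = 1.1 + 0.1335/4.4200 = 1.1302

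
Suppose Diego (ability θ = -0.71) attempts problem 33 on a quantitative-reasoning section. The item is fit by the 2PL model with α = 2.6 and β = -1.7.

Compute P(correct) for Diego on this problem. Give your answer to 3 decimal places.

P(θ) = 1 / (1 + exp(−α(θ − β)))
Exponent: 2.6 × (-0.71 − (-1.7)) = 2.5740
1/(1 + e^{-2.5740}) = 0.9292

0.929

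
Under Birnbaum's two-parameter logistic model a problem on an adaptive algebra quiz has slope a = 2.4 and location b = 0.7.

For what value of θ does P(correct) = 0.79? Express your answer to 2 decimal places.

1.25

P(θ) = 1 / (1 + exp(−a(θ − b)))
logit = ln(0.7900/0.2100) = 1.3249
θ = b + logit/(a) = 0.7 + 1.3249/2.4000 = 1.2521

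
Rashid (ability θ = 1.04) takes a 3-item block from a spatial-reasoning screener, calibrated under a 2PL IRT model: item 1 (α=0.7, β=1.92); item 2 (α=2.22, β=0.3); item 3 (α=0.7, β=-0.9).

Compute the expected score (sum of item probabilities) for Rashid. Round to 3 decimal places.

P(θ) = 1 / (1 + exp(−α(θ − β)))
P_1 = 1/(1+e^{0.6160}) = 0.3507
P_2 = 1/(1+e^{-1.6428}) = 0.8379
P_3 = 1/(1+e^{-1.3580}) = 0.7954
E[score] = 0.3507 + 0.8379 + 0.7954 = 1.9840

1.984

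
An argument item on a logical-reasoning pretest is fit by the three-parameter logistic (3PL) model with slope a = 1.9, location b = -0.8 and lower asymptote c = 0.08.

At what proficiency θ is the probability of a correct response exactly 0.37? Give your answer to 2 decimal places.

-1.21

P(θ) = c + (1 − c) · 1 / (1 + exp(−a(θ − b)))
Remove guessing floor: (0.37 − 0.08)/(1 − 0.08) = 0.3152
logit = ln(0.3152/0.6848) = -0.7758
θ = b + logit/(a) = -0.8 + (-0.7758)/1.9000 = -1.2083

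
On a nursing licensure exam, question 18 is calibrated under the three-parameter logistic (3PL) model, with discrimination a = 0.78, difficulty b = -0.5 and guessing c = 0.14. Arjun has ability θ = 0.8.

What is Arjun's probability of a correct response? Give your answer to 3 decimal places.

0.771

P(θ) = c + (1 − c) · 1 / (1 + exp(−a(θ − b)))
Exponent: 0.78 × (0.8 − (-0.5)) = 1.0140
1/(1 + e^{-1.0140}) = 0.7338
P = 0.14 + 0.86 × 0.7338 = 0.7711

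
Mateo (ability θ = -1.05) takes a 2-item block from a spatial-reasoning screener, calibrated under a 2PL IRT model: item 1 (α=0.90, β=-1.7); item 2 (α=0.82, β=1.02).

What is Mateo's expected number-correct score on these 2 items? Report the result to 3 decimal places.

P(θ) = 1 / (1 + exp(−α(θ − β)))
P_1 = 1/(1+e^{-0.5850}) = 0.6422
P_2 = 1/(1+e^{1.6974}) = 0.1548
E[score] = 0.6422 + 0.1548 = 0.7970

0.797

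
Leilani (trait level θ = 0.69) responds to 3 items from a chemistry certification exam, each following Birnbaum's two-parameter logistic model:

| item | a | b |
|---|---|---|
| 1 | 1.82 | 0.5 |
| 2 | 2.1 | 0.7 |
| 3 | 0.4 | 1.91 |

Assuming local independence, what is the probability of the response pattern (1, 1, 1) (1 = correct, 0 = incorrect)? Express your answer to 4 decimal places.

P(θ) = 1 / (1 + exp(−a(θ − b)))
P_1 = 1/(1+e^{-0.3458}) = 0.5856
P_2 = 1/(1+e^{0.0210}) = 0.4948
P_3 = 1/(1+e^{0.4880}) = 0.3804
L = P_1 × P_2 × P_3 = 0.5856 × 0.4948 × 0.3804 = 0.11020

0.1102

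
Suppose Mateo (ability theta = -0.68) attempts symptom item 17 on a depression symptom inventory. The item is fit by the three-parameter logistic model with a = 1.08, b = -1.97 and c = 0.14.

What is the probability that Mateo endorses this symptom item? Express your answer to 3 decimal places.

0.829

P(theta) = c + (1 − c) · 1 / (1 + exp(−a(theta − b)))
Exponent: 1.08 × (-0.68 − (-1.97)) = 1.3932
1/(1 + e^{-1.3932}) = 0.8011
P = 0.14 + 0.86 × 0.8011 = 0.8289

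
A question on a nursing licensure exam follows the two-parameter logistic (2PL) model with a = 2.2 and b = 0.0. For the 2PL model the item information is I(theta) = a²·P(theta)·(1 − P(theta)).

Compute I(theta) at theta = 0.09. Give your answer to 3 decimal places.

1.198

P = 1/(1+e^{-0.1980}) = 0.5493
P(1−P) = 0.5493 × 0.4507 = 0.2476
I = a² × P(1−P) = 2.2² × 0.2476 = 1.19822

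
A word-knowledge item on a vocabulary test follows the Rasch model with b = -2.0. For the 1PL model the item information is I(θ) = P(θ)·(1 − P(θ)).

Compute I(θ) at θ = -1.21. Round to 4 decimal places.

0.2147

P = 1/(1+e^{-0.7900}) = 0.6878
P(1−P) = 0.6878 × 0.3122 = 0.2147
I = P(1−P) = 0.21472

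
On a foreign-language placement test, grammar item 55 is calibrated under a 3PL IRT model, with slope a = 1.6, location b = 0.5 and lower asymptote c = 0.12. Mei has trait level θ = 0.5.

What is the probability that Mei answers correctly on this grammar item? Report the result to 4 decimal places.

0.5600

P(θ) = c + (1 − c) · 1 / (1 + exp(−a(θ − b)))
Exponent: 1.6 × (0.5 − 0.5) = 0.0000
1/(1 + e^{0.0000}) = 0.5000
P = 0.12 + 0.88 × 0.5000 = 0.5600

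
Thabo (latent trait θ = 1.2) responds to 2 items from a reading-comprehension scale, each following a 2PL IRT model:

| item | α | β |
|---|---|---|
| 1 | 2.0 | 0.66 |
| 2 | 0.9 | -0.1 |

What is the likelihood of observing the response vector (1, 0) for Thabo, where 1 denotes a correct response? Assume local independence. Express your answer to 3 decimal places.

P(θ) = 1 / (1 + exp(−α(θ − β)))
P_1 = 1/(1+e^{-1.0800}) = 0.7465
P_2 = 1/(1+e^{-1.1700}) = 0.7631
L = P_1 × (1−P_2) = 0.7465 × 0.2369 = 0.17681

0.177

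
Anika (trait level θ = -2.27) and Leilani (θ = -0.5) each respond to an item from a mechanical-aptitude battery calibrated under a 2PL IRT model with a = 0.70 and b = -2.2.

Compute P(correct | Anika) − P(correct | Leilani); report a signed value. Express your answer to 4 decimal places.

-0.2790

P(θ) = 1 / (1 + exp(−a(θ − b)))
P(Anika) = 0.4878  [exponent -0.0490]
P(Leilani) = 0.7667  [exponent 1.1900]
Difference = 0.4878 − 0.7667 = -0.2790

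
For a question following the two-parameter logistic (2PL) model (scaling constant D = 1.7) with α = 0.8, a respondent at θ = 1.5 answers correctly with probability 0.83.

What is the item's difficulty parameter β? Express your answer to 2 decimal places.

0.33

P(θ) = 1 / (1 + exp(−D·α(θ − β)))
logit(0.83) = ln(0.83/0.17) = 1.5856
β = θ − logit/(1.7·α) = 1.5 − 1.5856/1.3600 = 0.3341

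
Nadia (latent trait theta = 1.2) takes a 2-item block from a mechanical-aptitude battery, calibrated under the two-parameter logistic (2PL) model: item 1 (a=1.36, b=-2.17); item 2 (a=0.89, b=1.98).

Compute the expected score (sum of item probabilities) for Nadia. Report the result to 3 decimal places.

1.323

P(theta) = 1 / (1 + exp(−a(theta − b)))
P_1 = 1/(1+e^{-4.5832}) = 0.9899
P_2 = 1/(1+e^{0.6942}) = 0.3331
E[score] = 0.9899 + 0.3331 = 1.3230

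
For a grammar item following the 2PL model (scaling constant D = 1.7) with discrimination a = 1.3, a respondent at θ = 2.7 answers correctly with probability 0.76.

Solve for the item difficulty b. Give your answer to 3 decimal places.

P(θ) = 1 / (1 + exp(−D·a(θ − b)))
logit(0.76) = ln(0.76/0.24) = 1.1527
b = θ − logit/(1.7·a) = 2.7 − 1.1527/2.2100 = 2.1784

2.178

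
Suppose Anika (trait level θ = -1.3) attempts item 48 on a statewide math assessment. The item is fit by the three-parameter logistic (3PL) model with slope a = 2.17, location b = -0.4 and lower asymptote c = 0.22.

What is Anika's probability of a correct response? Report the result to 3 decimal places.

0.317

P(θ) = c + (1 − c) · 1 / (1 + exp(−a(θ − b)))
Exponent: 2.17 × (-1.3 − (-0.4)) = -1.9530
1/(1 + e^{1.9530}) = 0.1242
P = 0.22 + 0.78 × 0.1242 = 0.3169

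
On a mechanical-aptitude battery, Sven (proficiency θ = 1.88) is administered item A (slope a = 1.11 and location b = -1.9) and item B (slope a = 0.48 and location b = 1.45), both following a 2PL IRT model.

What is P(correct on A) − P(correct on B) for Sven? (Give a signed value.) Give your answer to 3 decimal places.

0.434

P(θ) = 1 / (1 + exp(−a(θ − b)))
P_A = 0.9852
P_B = 0.5514
P_A − P_B = 0.4337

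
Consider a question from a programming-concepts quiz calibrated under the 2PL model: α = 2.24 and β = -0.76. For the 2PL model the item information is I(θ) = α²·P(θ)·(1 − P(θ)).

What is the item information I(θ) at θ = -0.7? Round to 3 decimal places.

1.249

P = 1/(1+e^{-0.1344}) = 0.5335
P(1−P) = 0.5335 × 0.4665 = 0.2489
I = α² × P(1−P) = 2.24² × 0.2489 = 1.24875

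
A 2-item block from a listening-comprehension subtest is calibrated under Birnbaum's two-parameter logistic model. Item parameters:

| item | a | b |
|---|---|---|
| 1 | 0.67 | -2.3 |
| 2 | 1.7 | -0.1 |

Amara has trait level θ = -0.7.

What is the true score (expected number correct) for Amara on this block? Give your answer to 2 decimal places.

1.01

P(θ) = 1 / (1 + exp(−a(θ − b)))
P_1 = 1/(1+e^{-1.0720}) = 0.7450
P_2 = 1/(1+e^{1.0200}) = 0.2650
E[score] = 0.7450 + 0.2650 = 1.0100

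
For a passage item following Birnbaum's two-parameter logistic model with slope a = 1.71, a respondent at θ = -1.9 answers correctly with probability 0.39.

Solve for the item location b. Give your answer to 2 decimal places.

P(θ) = 1 / (1 + exp(−a(θ − b)))
logit(0.39) = ln(0.39/0.61) = -0.4473
b = θ − logit/(a) = -1.9 − (-0.4473)/1.7100 = -1.6384

-1.64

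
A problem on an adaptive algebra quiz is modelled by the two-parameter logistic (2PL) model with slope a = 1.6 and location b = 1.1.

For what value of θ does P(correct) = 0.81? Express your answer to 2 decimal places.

2.01

P(θ) = 1 / (1 + exp(−a(θ − b)))
logit = ln(0.8100/0.1900) = 1.4500
θ = b + logit/(a) = 1.1 + 1.4500/1.6000 = 2.0063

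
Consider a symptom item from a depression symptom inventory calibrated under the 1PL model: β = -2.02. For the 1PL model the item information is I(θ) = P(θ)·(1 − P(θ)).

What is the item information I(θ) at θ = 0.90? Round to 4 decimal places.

P = 1/(1+e^{-2.9200}) = 0.9488
P(1−P) = 0.9488 × 0.0512 = 0.0486
I = P(1−P) = 0.04855

0.0486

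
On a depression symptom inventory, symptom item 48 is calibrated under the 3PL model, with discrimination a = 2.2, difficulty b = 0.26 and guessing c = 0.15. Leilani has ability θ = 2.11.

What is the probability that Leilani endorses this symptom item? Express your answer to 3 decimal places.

P(θ) = c + (1 − c) · 1 / (1 + exp(−a(θ − b)))
Exponent: 2.2 × (2.11 − 0.26) = 4.0700
1/(1 + e^{-4.0700}) = 0.9832
P = 0.15 + 0.85 × 0.9832 = 0.9857

0.986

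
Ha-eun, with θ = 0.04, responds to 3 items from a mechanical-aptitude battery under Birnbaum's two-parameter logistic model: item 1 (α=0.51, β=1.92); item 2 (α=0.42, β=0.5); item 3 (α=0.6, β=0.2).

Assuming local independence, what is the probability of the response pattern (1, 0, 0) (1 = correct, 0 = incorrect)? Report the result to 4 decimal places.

0.0796

P(θ) = 1 / (1 + exp(−α(θ − β)))
P_1 = 1/(1+e^{0.9588}) = 0.2771
P_2 = 1/(1+e^{0.1932}) = 0.4518
P_3 = 1/(1+e^{0.0960}) = 0.4760
L = P_1 × (1−P_2) × (1−P_3) = 0.2771 × 0.5482 × 0.5240 = 0.07959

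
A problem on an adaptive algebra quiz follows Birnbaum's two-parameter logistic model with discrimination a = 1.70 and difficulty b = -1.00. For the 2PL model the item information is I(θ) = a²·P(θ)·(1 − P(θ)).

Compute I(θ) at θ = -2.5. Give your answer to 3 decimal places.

P = 1/(1+e^{2.5500}) = 0.0724
P(1−P) = 0.0724 × 0.9276 = 0.0672
I = a² × P(1−P) = 1.70² × 0.0672 = 0.19415

0.194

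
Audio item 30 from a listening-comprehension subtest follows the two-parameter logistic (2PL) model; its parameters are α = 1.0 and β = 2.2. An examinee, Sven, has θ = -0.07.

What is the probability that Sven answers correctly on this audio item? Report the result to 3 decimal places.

0.094

P(θ) = 1 / (1 + exp(−α(θ − β)))
Exponent: 1.0 × (-0.07 − 2.2) = -2.2700
1/(1 + e^{2.2700}) = 0.0936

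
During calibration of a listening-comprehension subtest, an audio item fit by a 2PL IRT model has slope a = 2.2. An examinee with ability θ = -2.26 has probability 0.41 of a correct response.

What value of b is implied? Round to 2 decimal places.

-2.09

P(θ) = 1 / (1 + exp(−a(θ − b)))
logit(0.41) = ln(0.41/0.59) = -0.3640
b = θ − logit/(a) = -2.26 − (-0.3640)/2.2000 = -2.0946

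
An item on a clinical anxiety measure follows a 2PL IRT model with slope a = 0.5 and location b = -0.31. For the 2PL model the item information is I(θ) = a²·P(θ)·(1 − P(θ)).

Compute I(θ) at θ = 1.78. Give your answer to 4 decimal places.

0.0481

P = 1/(1+e^{-1.0450}) = 0.7398
P(1−P) = 0.7398 × 0.2602 = 0.1925
I = a² × P(1−P) = 0.5² × 0.1925 = 0.04812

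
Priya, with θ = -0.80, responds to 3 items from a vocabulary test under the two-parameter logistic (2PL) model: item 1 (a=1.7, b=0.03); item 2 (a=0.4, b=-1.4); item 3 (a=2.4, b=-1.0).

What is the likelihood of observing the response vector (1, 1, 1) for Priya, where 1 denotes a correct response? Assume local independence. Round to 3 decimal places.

0.068

P(θ) = 1 / (1 + exp(−a(θ − b)))
P_1 = 1/(1+e^{1.4110}) = 0.1961
P_2 = 1/(1+e^{-0.2400}) = 0.5597
P_3 = 1/(1+e^{-0.4800}) = 0.6177
L = P_1 × P_2 × P_3 = 0.1961 × 0.5597 × 0.6177 = 0.06780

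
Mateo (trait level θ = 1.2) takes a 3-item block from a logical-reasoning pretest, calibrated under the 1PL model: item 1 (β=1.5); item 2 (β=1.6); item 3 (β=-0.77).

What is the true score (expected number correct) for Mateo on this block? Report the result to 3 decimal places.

P(θ) = 1 / (1 + exp(−(θ − β)))
P_1 = 1/(1+e^{0.3000}) = 0.4256
P_2 = 1/(1+e^{0.4000}) = 0.4013
P_3 = 1/(1+e^{-1.9700}) = 0.8776
E[score] = 0.4256 + 0.4013 + 0.8776 = 1.7045

1.704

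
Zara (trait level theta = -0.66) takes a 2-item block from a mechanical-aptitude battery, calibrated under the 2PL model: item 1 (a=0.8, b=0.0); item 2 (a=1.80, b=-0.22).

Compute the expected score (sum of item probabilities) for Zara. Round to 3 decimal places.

0.683

P(theta) = 1 / (1 + exp(−a(theta − b)))
P_1 = 1/(1+e^{0.5280}) = 0.3710
P_2 = 1/(1+e^{0.7920}) = 0.3117
E[score] = 0.3710 + 0.3117 = 0.6827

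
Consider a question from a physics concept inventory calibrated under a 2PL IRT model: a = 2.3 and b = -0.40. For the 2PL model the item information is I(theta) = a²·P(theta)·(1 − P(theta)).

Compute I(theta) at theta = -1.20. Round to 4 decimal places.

P = 1/(1+e^{1.8400}) = 0.1371
P(1−P) = 0.1371 × 0.8629 = 0.1183
I = a² × P(1−P) = 2.3² × 0.1183 = 0.62564

0.6256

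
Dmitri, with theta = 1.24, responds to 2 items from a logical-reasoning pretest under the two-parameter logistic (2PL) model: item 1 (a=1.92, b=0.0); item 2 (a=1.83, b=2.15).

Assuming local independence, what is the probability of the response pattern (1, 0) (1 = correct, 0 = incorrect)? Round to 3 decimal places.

P(theta) = 1 / (1 + exp(−a(theta − b)))
P_1 = 1/(1+e^{-2.3808}) = 0.9154
P_2 = 1/(1+e^{1.6653}) = 0.1591
L = P_1 × (1−P_2) = 0.9154 × 0.8409 = 0.76976

0.770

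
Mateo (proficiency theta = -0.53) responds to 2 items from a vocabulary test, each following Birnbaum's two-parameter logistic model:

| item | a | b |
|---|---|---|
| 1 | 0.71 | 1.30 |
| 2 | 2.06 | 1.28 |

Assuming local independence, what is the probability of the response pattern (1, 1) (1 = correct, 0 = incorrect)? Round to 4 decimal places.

0.0050

P(theta) = 1 / (1 + exp(−a(theta − b)))
P_1 = 1/(1+e^{1.2993}) = 0.2143
P_2 = 1/(1+e^{3.7286}) = 0.0235
L = P_1 × P_2 = 0.2143 × 0.0235 = 0.00503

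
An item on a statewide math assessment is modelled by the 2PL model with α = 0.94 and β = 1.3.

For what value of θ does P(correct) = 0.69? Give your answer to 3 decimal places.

P(θ) = 1 / (1 + exp(−α(θ − β)))
logit = ln(0.6900/0.3100) = 0.8001
θ = β + logit/(α) = 1.3 + 0.8001/0.9400 = 2.1512

2.151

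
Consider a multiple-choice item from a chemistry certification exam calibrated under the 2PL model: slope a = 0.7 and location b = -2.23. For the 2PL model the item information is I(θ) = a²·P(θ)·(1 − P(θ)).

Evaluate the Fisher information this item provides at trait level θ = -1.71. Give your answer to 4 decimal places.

P = 1/(1+e^{-0.3640}) = 0.5900
P(1−P) = 0.5900 × 0.4100 = 0.2419
I = a² × P(1−P) = 0.7² × 0.2419 = 0.11853

0.1185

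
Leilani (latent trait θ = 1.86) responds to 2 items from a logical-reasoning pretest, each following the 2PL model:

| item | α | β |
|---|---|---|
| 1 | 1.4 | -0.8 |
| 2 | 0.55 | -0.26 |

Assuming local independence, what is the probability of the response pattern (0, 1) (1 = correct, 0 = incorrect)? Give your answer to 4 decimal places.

0.0180

P(θ) = 1 / (1 + exp(−α(θ − β)))
P_1 = 1/(1+e^{-3.7240}) = 0.9764
P_2 = 1/(1+e^{-1.1660}) = 0.7624
L = (1−P_1) × P_2 = 0.0236 × 0.7624 = 0.01797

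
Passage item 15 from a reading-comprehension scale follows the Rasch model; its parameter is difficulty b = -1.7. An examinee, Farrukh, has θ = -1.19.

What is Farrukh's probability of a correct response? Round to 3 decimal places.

P(θ) = 1 / (1 + exp(−(θ − b)))
Exponent: (-1.19 − (-1.7)) = 0.5100
1/(1 + e^{-0.5100}) = 0.6248
P = 0.6248

0.625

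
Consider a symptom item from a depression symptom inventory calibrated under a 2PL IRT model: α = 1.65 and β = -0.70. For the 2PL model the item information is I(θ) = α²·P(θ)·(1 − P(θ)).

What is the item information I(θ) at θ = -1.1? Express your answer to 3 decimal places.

P = 1/(1+e^{0.6600}) = 0.3407
P(1−P) = 0.3407 × 0.6593 = 0.2246
I = α² × P(1−P) = 1.65² × 0.2246 = 0.61157

0.612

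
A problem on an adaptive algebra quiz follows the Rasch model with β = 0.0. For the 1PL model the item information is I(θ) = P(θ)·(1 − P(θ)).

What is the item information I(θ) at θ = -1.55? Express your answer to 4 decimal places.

P = 1/(1+e^{1.5500}) = 0.1751
P(1−P) = 0.1751 × 0.8249 = 0.1444
I = P(1−P) = 0.14443

0.1444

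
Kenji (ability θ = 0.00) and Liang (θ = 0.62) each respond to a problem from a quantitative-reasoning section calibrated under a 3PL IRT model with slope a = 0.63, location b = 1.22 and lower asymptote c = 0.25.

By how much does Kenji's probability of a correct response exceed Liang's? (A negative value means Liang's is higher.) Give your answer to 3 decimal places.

P(θ) = c + (1 − c) · 1 / (1 + exp(−a(θ − b)))
P(Kenji) = 0.4876  [exponent -0.7686]
P(Liang) = 0.5550  [exponent -0.3780]
Difference = 0.4876 − 0.5550 = -0.0674

-0.067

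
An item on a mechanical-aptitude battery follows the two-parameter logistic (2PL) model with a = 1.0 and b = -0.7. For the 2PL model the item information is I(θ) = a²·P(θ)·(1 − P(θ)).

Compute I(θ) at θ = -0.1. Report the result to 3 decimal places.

0.229

P = 1/(1+e^{-0.6000}) = 0.6457
P(1−P) = 0.6457 × 0.3543 = 0.2288
I = a² × P(1−P) = 1.0² × 0.2288 = 0.22878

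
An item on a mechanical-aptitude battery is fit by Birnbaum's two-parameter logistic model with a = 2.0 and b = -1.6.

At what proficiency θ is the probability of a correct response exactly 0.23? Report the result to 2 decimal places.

-2.20

P(θ) = 1 / (1 + exp(−a(θ − b)))
logit = ln(0.2300/0.7700) = -1.2083
θ = b + logit/(a) = -1.6 + (-1.2083)/2.0000 = -2.2042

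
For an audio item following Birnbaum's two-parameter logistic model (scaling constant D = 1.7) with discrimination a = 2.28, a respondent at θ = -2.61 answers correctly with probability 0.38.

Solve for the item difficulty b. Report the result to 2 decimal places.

P(θ) = 1 / (1 + exp(−D·a(θ − b)))
logit(0.38) = ln(0.38/0.62) = -0.4895
b = θ − logit/(1.7·a) = -2.61 − (-0.4895)/3.8760 = -2.4837

-2.48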